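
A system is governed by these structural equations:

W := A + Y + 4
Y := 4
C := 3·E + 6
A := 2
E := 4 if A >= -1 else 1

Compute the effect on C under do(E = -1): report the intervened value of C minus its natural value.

do(E=-1) replaces the equation E := 4 if A >= -1 else 1 with the constant E = -1.
C = 3·E + 6  [with E=-1]  = 3
Without intervention: E = 4 if A >= -1 else 1  [with A=2]  = 4; C = 3·E + 6  [with E=4]  = 18.
Change = 3 − 18 = -15.

-15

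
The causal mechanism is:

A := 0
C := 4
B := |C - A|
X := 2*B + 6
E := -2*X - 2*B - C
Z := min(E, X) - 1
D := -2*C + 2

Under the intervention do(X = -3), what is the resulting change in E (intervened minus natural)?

34

Intervening sets X = -3 and removes its equation (X := 2*B + 6).
B = |C - A|  [with C=4, A=0]  = 4
E = -2*X - 2*B - C  [with X=-3, B=4, C=4]  = -6
Without intervention: B = |C - A|  [with C=4, A=0]  = 4; X = 2*B + 6  [with B=4]  = 14; E = -2*X - 2*B - C  [with X=14, B=4, C=4]  = -40.
Change = -6 − (-40) = 34.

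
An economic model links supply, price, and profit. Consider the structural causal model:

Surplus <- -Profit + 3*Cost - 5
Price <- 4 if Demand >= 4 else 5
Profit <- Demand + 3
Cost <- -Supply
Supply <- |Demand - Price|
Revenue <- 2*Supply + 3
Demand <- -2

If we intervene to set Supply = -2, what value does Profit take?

The intervention breaks the incoming arrows to Supply: Supply <- |Demand - Price| no longer applies, and Supply = -2.
No directed path runs from Supply to Profit, so Profit keeps its natural value.
Profit = Demand + 3  [with Demand=-2]  = 1

1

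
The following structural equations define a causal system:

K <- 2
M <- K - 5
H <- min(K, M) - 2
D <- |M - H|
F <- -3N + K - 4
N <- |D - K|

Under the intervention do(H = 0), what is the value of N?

1

do(H=0) replaces the equation H <- min(K, M) - 2 with the constant H = 0.
M = K - 5  [with K=2]  = -3
D = |M - H|  [with M=-3, H=0]  = 3
N = |D - K|  [with D=3, K=2]  = 1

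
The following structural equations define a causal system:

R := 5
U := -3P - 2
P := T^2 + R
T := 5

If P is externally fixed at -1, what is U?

1

The intervention breaks the incoming arrows to P: P := T^2 + R no longer applies, and P = -1.
U = -3P - 2  [with P=-1]  = 1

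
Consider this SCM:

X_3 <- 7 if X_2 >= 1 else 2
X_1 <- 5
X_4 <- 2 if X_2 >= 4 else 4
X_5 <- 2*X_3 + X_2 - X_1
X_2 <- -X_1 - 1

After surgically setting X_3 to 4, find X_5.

do(X_3=4) replaces the equation X_3 <- 7 if X_2 >= 1 else 2 with the constant X_3 = 4.
X_2 = -X_1 - 1  [with X_1=5]  = -6
X_5 = 2*X_3 + X_2 - X_1  [with X_3=4, X_2=-6, X_1=5]  = -3

-3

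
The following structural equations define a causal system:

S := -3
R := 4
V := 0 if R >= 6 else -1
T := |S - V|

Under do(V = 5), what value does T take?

8

The intervention breaks the incoming arrows to V: V := 0 if R >= 6 else -1 no longer applies, and V = 5.
T = |S - V|  [with S=-3, V=5]  = 8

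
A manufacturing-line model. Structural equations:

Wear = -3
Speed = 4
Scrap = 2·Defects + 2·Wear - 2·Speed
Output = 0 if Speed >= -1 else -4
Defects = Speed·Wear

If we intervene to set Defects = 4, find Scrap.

The intervention breaks the incoming arrows to Defects: Defects = Speed·Wear no longer applies, and Defects = 4.
Scrap = 2·Defects + 2·Wear - 2·Speed  [with Defects=4, Wear=-3, Speed=4]  = -6

-6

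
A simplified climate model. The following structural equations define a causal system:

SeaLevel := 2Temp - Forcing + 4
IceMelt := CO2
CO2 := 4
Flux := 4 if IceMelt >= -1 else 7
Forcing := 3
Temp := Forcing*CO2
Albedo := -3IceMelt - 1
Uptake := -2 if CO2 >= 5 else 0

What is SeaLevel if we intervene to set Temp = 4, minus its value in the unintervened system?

-16

The intervention breaks the incoming arrows to Temp: Temp := Forcing*CO2 no longer applies, and Temp = 4.
SeaLevel = 2Temp - Forcing + 4  [with Temp=4, Forcing=3]  = 9
Without intervention: Temp = Forcing*CO2  [with Forcing=3, CO2=4]  = 12; SeaLevel = 2Temp - Forcing + 4  [with Temp=12, Forcing=3]  = 25.
Change = 9 − 25 = -16.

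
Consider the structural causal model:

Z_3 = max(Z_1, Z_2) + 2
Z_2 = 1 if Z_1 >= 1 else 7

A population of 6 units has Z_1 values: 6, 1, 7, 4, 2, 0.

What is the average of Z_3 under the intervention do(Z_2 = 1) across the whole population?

do(Z_2=1) breaks Z_2's dependence on Z_1. With Z_2=1 fixed, Z_3 across the units is 8, 3, 9, 6, 4, 3, mean 5.5.

5.5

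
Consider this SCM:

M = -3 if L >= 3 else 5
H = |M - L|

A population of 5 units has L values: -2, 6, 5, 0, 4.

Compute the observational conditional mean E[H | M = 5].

Conditioning on M=5 selects the 2 unit(s) with L ∈ {-2, 0}. Their H values: 7, 5. Mean = 6.

6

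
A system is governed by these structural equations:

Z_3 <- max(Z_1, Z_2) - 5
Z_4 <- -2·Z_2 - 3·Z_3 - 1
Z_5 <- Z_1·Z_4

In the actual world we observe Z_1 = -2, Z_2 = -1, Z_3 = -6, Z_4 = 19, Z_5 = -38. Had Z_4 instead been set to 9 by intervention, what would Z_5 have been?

Intervening sets Z_4 = 9 and removes its equation (Z_4 <- -2·Z_2 - 3·Z_3 - 1).
Z_5 = Z_1·Z_4  [with Z_1=-2, Z_4=9]  = -18

-18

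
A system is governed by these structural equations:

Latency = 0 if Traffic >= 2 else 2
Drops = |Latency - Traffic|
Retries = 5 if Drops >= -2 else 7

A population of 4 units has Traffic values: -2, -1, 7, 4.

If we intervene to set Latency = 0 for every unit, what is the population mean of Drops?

Under do(Latency=0), Latency's equation is replaced by Latency=0 for every unit. Per-unit Drops: 2, 1, 7, 4. Mean = 3.5.

3.5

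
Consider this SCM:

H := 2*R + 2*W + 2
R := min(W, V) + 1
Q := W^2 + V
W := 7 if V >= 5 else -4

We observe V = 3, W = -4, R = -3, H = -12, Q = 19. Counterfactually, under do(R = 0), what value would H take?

The intervention breaks the incoming arrows to R: R := min(W, V) + 1 no longer applies, and R = 0.
W = 7 if V >= 5 else -4  [with V=3]  = -4
H = 2*R + 2*W + 2  [with R=0, W=-4]  = -6

-6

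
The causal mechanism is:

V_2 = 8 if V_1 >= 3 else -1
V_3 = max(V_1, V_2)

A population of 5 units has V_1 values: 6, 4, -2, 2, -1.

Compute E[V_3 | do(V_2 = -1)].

do(V_2=-1) breaks V_2's dependence on V_1. With V_2=-1 fixed, V_3 across the units is 6, 4, -1, 2, -1, mean 2.

2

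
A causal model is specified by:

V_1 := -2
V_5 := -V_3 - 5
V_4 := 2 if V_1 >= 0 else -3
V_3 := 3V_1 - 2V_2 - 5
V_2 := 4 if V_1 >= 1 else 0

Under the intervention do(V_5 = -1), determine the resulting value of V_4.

-3

The intervention breaks the incoming arrows to V_5: V_5 := -V_3 - 5 no longer applies, and V_5 = -1.
Since V_4 is not a descendant of the intervened variable, it is unaffected.
V_4 = 2 if V_1 >= 0 else -3  [with V_1=-2]  = -3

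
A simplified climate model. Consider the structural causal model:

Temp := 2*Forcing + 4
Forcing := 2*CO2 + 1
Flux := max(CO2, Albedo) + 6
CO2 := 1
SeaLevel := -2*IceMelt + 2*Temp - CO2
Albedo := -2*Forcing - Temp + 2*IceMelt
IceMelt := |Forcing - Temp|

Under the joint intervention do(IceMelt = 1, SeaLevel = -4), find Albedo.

Setting IceMelt = 1, SeaLevel = -4 by intervention discards those variables' equations.
Forcing = 2*CO2 + 1  [with CO2=1]  = 3
Temp = 2*Forcing + 4  [with Forcing=3]  = 10
Albedo = -2*Forcing - Temp + 2*IceMelt  [with Forcing=3, Temp=10, IceMelt=1]  = -14

-14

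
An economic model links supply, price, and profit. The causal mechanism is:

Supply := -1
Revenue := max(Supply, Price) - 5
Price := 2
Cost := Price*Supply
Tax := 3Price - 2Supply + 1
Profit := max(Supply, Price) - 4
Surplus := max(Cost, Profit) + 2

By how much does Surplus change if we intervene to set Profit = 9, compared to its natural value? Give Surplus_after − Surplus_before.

11

Intervening sets Profit = 9 and removes its equation (Profit := max(Supply, Price) - 4).
Cost = Price*Supply  [with Price=2, Supply=-1]  = -2
Surplus = max(Cost, Profit) + 2  [with Cost=-2, Profit=9]  = 11
Without intervention: Cost = Price*Supply  [with Price=2, Supply=-1]  = -2; Profit = max(Supply, Price) - 4  [with Supply=-1, Price=2]  = -2; Surplus = max(Cost, Profit) + 2  [with Cost=-2, Profit=-2]  = 0.
Change = 11 − 0 = 11.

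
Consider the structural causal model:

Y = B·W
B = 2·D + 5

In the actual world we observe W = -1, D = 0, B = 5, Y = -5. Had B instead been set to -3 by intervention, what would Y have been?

3

The intervention breaks the incoming arrows to B: B = 2·D + 5 no longer applies, and B = -3.
Y = B·W  [with B=-3, W=-1]  = 3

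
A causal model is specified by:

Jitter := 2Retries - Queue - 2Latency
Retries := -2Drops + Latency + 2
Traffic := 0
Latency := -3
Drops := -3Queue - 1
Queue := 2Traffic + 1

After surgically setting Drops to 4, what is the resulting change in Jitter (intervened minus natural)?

-32

Under do(Drops=4), the mechanism Drops := -3Queue - 1 is discarded; Drops is fixed at 4.
Queue = 2Traffic + 1  [with Traffic=0]  = 1
Retries = -2Drops + Latency + 2  [with Drops=4, Latency=-3]  = -9
Jitter = 2Retries - Queue - 2Latency  [with Retries=-9, Queue=1, Latency=-3]  = -13
Without intervention: Queue = 2Traffic + 1  [with Traffic=0]  = 1; Drops = -3Queue - 1  [with Queue=1]  = -4; Retries = -2Drops + Latency + 2  [with Drops=-4, Latency=-3]  = 7; Jitter = 2Retries - Queue - 2Latency  [with Retries=7, Queue=1, Latency=-3]  = 19.
Change = -13 − 19 = -32.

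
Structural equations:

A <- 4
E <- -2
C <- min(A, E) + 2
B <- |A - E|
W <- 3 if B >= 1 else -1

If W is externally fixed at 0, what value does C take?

0

do(W=0) replaces the equation W <- 3 if B >= 1 else -1 with the constant W = 0.
C is not downstream of the intervention, so its value is determined by the original equations.
C = min(A, E) + 2  [with A=4, E=-2]  = 0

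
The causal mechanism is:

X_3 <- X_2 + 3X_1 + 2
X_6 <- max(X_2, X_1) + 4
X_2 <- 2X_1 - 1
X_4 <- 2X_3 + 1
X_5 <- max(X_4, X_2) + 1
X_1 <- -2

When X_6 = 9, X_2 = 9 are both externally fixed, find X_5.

12

The joint intervention fixes X_6 = 9, X_2 = 9, removing each variable's own equation.
X_3 = X_2 + 3X_1 + 2  [with X_2=9, X_1=-2]  = 5
X_4 = 2X_3 + 1  [with X_3=5]  = 11
X_5 = max(X_4, X_2) + 1  [with X_4=11, X_2=9]  = 12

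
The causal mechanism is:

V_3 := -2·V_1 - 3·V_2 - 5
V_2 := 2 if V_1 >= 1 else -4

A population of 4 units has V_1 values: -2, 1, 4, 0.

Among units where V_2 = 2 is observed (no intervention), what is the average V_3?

E[V_3|V_2=2] averages over only the 2 units with V_2=2 (V_1 = 1, 4): V_3 = -13, -19, mean -16.

-16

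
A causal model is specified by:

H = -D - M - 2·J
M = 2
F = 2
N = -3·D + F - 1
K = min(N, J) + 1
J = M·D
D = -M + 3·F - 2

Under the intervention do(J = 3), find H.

-10

The intervention breaks the incoming arrows to J: J = M·D no longer applies, and J = 3.
D = -M + 3·F - 2  [with M=2, F=2]  = 2
H = -D - M - 2·J  [with D=2, M=2, J=3]  = -10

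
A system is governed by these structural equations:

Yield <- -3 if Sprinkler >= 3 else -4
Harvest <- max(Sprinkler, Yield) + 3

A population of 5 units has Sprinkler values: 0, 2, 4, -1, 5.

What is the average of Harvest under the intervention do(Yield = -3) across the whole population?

Every unit gets Yield=-3 under the intervention. Harvest values become 3, 5, 7, 2, 8; E[Harvest|do(Yield=-3)] = 5.

5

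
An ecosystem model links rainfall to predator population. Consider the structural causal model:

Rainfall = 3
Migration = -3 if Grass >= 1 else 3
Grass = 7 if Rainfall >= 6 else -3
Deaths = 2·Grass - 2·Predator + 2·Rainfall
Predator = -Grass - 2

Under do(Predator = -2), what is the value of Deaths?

The intervention breaks the incoming arrows to Predator: Predator = -Grass - 2 no longer applies, and Predator = -2.
Grass = 7 if Rainfall >= 6 else -3  [with Rainfall=3]  = -3
Deaths = 2·Grass - 2·Predator + 2·Rainfall  [with Grass=-3, Predator=-2, Rainfall=3]  = 4

4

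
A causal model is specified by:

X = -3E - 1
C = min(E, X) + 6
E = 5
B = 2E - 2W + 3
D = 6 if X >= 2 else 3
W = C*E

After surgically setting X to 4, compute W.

50

Under do(X=4), the mechanism X = -3E - 1 is discarded; X is fixed at 4.
C = min(E, X) + 6  [with E=5, X=4]  = 10
W = C*E  [with C=10, E=5]  = 50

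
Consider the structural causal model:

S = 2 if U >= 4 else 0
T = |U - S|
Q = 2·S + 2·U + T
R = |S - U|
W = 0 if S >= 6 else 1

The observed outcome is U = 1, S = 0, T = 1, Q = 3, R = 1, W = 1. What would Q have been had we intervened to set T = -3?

The intervention breaks the incoming arrows to T: T = |U - S| no longer applies, and T = -3.
S = 2 if U >= 4 else 0  [with U=1]  = 0
Q = 2·S + 2·U + T  [with S=0, U=1, T=-3]  = -1

-1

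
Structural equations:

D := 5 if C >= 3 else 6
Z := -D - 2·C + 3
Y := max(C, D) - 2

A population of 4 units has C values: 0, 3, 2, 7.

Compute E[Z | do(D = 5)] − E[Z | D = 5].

4

The intervention sets D=5 in all 4 units regardless of C. Recomputing Z per unit gives -2, -8, -6, -16; average -8.
Observing D=5 restricts to units where D's equation naturally yields 5: C ∈ {3, 7}. In that subpopulation Z = -8, -16, mean -12.
Difference = -8 − (-12) = 4.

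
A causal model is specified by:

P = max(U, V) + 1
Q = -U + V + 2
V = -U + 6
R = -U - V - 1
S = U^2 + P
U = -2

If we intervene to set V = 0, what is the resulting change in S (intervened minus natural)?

Under do(V=0), the mechanism V = -U + 6 is discarded; V is fixed at 0.
P = max(U, V) + 1  [with U=-2, V=0]  = 1
S = U^2 + P  [with U=-2, P=1]  = 5
Without intervention: V = -U + 6  [with U=-2]  = 8; P = max(U, V) + 1  [with U=-2, V=8]  = 9; S = U^2 + P  [with U=-2, P=9]  = 13.
Change = 5 − 13 = -8.

-8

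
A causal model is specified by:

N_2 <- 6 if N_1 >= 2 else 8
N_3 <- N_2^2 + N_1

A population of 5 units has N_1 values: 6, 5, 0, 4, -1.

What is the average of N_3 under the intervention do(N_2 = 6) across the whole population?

The intervention sets N_2=6 in all 5 units regardless of N_1. Recomputing N_3 per unit gives 42, 41, 36, 40, 35; average 38.8.

38.8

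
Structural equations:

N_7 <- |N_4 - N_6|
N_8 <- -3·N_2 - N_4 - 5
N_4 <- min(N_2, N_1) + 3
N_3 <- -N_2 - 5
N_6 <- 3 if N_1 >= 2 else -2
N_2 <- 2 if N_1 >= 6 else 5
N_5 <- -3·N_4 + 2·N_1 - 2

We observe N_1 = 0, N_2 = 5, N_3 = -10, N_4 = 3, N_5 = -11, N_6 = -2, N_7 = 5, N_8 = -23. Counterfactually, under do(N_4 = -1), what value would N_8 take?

do(N_4=-1) replaces the equation N_4 <- min(N_2, N_1) + 3 with the constant N_4 = -1.
N_2 = 2 if N_1 >= 6 else 5  [with N_1=0]  = 5
N_8 = -3·N_2 - N_4 - 5  [with N_2=5, N_4=-1]  = -19

-19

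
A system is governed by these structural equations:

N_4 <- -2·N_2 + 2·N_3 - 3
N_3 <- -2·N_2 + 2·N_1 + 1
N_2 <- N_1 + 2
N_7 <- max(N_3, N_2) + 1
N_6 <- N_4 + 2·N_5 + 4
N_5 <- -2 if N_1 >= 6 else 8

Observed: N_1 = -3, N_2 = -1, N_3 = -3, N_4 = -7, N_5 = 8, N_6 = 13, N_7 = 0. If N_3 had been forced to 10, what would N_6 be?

The intervention breaks the incoming arrows to N_3: N_3 <- -2·N_2 + 2·N_1 + 1 no longer applies, and N_3 = 10.
N_2 = N_1 + 2  [with N_1=-3]  = -1
N_4 = -2·N_2 + 2·N_3 - 3  [with N_2=-1, N_3=10]  = 19
N_5 = -2 if N_1 >= 6 else 8  [with N_1=-3]  = 8
N_6 = N_4 + 2·N_5 + 4  [with N_4=19, N_5=8]  = 39

39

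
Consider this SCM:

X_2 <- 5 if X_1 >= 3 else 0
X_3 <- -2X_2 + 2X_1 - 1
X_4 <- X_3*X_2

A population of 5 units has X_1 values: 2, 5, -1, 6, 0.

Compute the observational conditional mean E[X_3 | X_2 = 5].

E[X_3|X_2=5] averages over only the 2 units with X_2=5 (X_1 = 5, 6): X_3 = -1, 1, mean 0.

0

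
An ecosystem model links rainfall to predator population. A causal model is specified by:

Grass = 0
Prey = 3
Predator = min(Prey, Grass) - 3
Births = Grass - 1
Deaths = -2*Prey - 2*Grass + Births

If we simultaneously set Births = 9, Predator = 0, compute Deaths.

3

The joint intervention fixes Births = 9, Predator = 0, removing each variable's own equation.
Deaths = -2*Prey - 2*Grass + Births  [with Prey=3, Grass=0, Births=9]  = 3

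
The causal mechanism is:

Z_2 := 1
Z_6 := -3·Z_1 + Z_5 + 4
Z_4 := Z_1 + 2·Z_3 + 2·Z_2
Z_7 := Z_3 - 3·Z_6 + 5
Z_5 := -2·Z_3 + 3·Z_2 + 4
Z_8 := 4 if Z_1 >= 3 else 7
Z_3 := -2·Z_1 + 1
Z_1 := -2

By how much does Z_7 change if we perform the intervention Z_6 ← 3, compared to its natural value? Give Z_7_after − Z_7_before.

Intervening sets Z_6 = 3 and removes its equation (Z_6 := -3·Z_1 + Z_5 + 4).
Z_3 = -2·Z_1 + 1  [with Z_1=-2]  = 5
Z_7 = Z_3 - 3·Z_6 + 5  [with Z_3=5, Z_6=3]  = 1
Without intervention: Z_3 = -2·Z_1 + 1  [with Z_1=-2]  = 5; Z_5 = -2·Z_3 + 3·Z_2 + 4  [with Z_3=5, Z_2=1]  = -3; Z_6 = -3·Z_1 + Z_5 + 4  [with Z_1=-2, Z_5=-3]  = 7; Z_7 = Z_3 - 3·Z_6 + 5  [with Z_3=5, Z_6=7]  = -11.
Change = 1 − (-11) = 12.

12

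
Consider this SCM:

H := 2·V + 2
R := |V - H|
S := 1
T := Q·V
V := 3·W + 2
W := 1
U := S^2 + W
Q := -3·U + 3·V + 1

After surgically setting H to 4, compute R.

1

Intervening sets H = 4 and removes its equation (H := 2·V + 2).
V = 3·W + 2  [with W=1]  = 5
R = |V - H|  [with V=5, H=4]  = 1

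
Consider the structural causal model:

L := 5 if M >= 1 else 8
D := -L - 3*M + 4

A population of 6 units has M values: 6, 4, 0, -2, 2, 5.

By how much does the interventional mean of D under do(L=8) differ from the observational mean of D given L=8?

-10.5

Under do(L=8), L's equation is replaced by L=8 for every unit. Per-unit D: -22, -16, -4, 2, -10, -19. Mean = -11.5.
Observing L=8 restricts to units where L's equation naturally yields 8: M ∈ {0, -2}. In that subpopulation D = -4, 2, mean -1.
Difference = -11.5 − (-1) = -10.5.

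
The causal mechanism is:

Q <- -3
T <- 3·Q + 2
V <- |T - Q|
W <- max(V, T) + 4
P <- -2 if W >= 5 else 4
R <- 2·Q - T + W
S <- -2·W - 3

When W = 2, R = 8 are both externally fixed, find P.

4

Setting W = 2, R = 8 by intervention discards those variables' equations.
P = -2 if W >= 5 else 4  [with W=2]  = 4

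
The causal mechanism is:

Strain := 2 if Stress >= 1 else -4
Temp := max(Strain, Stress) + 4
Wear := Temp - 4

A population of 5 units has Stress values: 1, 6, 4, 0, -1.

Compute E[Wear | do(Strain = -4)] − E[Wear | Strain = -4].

2.5

Under do(Strain=-4), Strain's equation is replaced by Strain=-4 for every unit. Per-unit Wear: 1, 6, 4, 0, -1. Mean = 2.
E[Wear|Strain=-4] averages over only the 2 units with Strain=-4 (Stress = 0, -1): Wear = 0, -1, mean -0.5.
Difference = 2 − (-0.5) = 2.5.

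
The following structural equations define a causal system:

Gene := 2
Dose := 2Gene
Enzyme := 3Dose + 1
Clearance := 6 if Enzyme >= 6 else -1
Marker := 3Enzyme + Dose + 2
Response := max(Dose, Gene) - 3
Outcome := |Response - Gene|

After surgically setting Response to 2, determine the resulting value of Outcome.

0

Under do(Response=2), the mechanism Response := max(Dose, Gene) - 3 is discarded; Response is fixed at 2.
Outcome = |Response - Gene|  [with Response=2, Gene=2]  = 0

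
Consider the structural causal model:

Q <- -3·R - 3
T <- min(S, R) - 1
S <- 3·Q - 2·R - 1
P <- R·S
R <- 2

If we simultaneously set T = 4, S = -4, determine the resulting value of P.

-8

The joint intervention fixes T = 4, S = -4, removing each variable's own equation.
P = R·S  [with R=2, S=-4]  = -8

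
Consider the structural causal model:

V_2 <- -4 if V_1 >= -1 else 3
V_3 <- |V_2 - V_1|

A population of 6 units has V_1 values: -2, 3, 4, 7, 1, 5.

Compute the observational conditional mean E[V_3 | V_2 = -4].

8

E[V_3|V_2=-4] averages over only the 5 units with V_2=-4 (V_1 = 3, 4, 7, 1, 5): V_3 = 7, 8, 11, 5, 9, mean 8.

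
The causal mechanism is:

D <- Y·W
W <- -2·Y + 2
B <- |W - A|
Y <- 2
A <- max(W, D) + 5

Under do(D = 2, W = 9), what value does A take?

The joint intervention fixes D = 2, W = 9, removing each variable's own equation.
A = max(W, D) + 5  [with W=9, D=2]  = 14

14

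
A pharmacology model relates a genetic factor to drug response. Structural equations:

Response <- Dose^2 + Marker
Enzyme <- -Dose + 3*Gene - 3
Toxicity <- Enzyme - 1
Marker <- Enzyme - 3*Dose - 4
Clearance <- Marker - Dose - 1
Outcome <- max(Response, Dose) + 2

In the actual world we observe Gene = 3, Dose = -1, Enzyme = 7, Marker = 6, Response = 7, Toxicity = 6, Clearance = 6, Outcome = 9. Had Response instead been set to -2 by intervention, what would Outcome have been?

do(Response=-2) replaces the equation Response <- Dose^2 + Marker with the constant Response = -2.
Outcome = max(Response, Dose) + 2  [with Response=-2, Dose=-1]  = 1

1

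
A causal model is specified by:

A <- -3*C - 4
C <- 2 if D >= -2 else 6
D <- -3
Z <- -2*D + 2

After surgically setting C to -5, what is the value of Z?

The intervention breaks the incoming arrows to C: C <- 2 if D >= -2 else 6 no longer applies, and C = -5.
Since Z is not a descendant of the intervened variable, it is unaffected.
Z = -2*D + 2  [with D=-3]  = 8

8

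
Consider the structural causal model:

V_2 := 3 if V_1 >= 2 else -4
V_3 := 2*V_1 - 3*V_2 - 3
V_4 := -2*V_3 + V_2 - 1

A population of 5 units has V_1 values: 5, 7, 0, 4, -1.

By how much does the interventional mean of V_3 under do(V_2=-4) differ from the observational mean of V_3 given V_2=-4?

do(V_2=-4) breaks V_2's dependence on V_1. With V_2=-4 fixed, V_3 across the units is 19, 23, 9, 17, 7, mean 15.
Conditioning on V_2=-4 selects the 2 unit(s) with V_1 ∈ {0, -1}. Their V_3 values: 9, 7. Mean = 8.
Difference = 15 − 8 = 7.

7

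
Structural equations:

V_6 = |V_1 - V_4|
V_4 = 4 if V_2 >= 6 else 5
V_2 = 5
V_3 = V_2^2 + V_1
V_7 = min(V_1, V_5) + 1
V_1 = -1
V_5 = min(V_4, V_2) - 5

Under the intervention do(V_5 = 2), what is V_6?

6

The intervention breaks the incoming arrows to V_5: V_5 = min(V_4, V_2) - 5 no longer applies, and V_5 = 2.
Since V_6 is not a descendant of the intervened variable, it is unaffected.
V_4 = 4 if V_2 >= 6 else 5  [with V_2=5]  = 5
V_6 = |V_1 - V_4|  [with V_1=-1, V_4=5]  = 6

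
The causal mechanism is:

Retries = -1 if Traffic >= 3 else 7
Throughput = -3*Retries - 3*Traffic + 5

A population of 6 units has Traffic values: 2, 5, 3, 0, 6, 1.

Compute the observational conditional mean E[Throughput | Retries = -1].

-6

Conditioning on Retries=-1 selects the 3 unit(s) with Traffic ∈ {5, 3, 6}. Their Throughput values: -7, -1, -10. Mean = -6.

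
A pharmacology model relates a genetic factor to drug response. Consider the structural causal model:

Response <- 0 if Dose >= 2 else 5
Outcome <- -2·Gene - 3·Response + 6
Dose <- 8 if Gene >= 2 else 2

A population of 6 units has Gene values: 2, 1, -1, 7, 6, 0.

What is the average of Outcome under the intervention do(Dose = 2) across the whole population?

Under do(Dose=2), Dose's equation is replaced by Dose=2 for every unit. Per-unit Outcome: 2, 4, 8, -8, -6, 6. Mean = 1.

1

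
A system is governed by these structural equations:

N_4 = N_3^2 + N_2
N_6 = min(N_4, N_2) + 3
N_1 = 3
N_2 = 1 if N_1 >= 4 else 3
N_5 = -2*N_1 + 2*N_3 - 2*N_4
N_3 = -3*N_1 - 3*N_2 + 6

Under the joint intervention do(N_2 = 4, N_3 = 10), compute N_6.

Under do(N_2 = 4, N_3 = 10), each intervened variable's structural equation is replaced by its fixed value.
N_4 = N_3^2 + N_2  [with N_3=10, N_2=4]  = 104
N_6 = min(N_4, N_2) + 3  [with N_4=104, N_2=4]  = 7

7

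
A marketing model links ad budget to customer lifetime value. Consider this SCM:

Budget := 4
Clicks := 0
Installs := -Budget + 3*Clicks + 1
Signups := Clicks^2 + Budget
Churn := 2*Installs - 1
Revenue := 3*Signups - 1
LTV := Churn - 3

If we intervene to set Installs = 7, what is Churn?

do(Installs=7) replaces the equation Installs := -Budget + 3*Clicks + 1 with the constant Installs = 7.
Churn = 2*Installs - 1  [with Installs=7]  = 13

13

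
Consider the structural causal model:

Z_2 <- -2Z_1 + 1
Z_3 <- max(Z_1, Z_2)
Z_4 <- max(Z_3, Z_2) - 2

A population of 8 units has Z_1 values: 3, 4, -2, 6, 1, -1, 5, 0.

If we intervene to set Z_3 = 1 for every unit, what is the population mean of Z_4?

-0.25

The intervention sets Z_3=1 in all 8 units regardless of Z_1. Recomputing Z_4 per unit gives -1, -1, 3, -1, -1, 1, -1, -1; average -0.25.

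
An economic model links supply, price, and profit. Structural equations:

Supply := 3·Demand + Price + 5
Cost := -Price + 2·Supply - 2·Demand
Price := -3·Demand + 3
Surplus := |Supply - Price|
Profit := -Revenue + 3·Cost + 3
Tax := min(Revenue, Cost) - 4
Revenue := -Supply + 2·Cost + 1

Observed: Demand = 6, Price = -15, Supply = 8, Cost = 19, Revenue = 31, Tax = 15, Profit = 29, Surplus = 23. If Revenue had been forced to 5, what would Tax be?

The intervention breaks the incoming arrows to Revenue: Revenue := -Supply + 2·Cost + 1 no longer applies, and Revenue = 5.
Price = -3·Demand + 3  [with Demand=6]  = -15
Supply = 3·Demand + Price + 5  [with Demand=6, Price=-15]  = 8
Cost = -Price + 2·Supply - 2·Demand  [with Price=-15, Supply=8, Demand=6]  = 19
Tax = min(Revenue, Cost) - 4  [with Revenue=5, Cost=19]  = 1

1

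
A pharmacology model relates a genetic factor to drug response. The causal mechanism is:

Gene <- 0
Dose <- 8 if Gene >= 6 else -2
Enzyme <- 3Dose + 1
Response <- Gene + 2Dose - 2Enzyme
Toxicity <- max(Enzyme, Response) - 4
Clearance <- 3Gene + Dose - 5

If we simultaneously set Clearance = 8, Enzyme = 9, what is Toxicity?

5

Under do(Clearance = 8, Enzyme = 9), each intervened variable's structural equation is replaced by its fixed value.
Dose = 8 if Gene >= 6 else -2  [with Gene=0]  = -2
Response = Gene + 2Dose - 2Enzyme  [with Gene=0, Dose=-2, Enzyme=9]  = -22
Toxicity = max(Enzyme, Response) - 4  [with Enzyme=9, Response=-22]  = 5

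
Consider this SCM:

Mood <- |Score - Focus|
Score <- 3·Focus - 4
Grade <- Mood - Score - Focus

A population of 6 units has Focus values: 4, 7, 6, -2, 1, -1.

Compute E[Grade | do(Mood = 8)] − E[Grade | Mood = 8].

Under do(Mood=8), Mood's equation is replaced by Mood=8 for every unit. Per-unit Grade: -4, -16, -12, 20, 8, 16. Mean = 2.
E[Grade|Mood=8] averages over only the 2 units with Mood=8 (Focus = 6, -2): Grade = -12, 20, mean 4.
Difference = 2 − 4 = -2.

-2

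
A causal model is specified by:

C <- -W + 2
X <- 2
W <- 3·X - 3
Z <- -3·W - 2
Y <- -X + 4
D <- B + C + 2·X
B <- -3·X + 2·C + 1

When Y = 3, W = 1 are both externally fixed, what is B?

Setting Y = 3, W = 1 by intervention discards those variables' equations.
C = -W + 2  [with W=1]  = 1
B = -3·X + 2·C + 1  [with X=2, C=1]  = -3

-3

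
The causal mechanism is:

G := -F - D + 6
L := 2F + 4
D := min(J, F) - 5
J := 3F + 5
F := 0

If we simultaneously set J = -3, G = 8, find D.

-8

Under do(J = -3, G = 8), each intervened variable's structural equation is replaced by its fixed value.
D = min(J, F) - 5  [with J=-3, F=0]  = -8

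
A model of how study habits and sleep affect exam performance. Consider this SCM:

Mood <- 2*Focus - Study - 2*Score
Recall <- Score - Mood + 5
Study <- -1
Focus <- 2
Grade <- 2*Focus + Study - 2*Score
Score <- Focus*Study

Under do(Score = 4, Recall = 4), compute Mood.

The joint intervention fixes Score = 4, Recall = 4, removing each variable's own equation.
Mood = 2*Focus - Study - 2*Score  [with Focus=2, Study=-1, Score=4]  = -3

-3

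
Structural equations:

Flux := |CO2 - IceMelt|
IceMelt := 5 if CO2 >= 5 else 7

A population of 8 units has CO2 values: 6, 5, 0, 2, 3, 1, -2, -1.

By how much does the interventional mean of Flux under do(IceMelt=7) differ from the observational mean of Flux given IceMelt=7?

The intervention sets IceMelt=7 in all 8 units regardless of CO2. Recomputing Flux per unit gives 1, 2, 7, 5, 4, 6, 9, 8; average 5.25.
Conditioning on IceMelt=7 selects the 6 unit(s) with CO2 ∈ {0, 2, 3, 1, -2, -1}. Their Flux values: 7, 5, 4, 6, 9, 8. Mean = 6.5.
Difference = 5.25 − 6.5 = -1.25.

-1.25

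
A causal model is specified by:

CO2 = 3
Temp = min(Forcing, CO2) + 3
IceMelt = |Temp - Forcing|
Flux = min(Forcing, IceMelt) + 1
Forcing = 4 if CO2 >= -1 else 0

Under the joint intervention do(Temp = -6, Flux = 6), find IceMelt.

10

The joint intervention fixes Temp = -6, Flux = 6, removing each variable's own equation.
Forcing = 4 if CO2 >= -1 else 0  [with CO2=3]  = 4
IceMelt = |Temp - Forcing|  [with Temp=-6, Forcing=4]  = 10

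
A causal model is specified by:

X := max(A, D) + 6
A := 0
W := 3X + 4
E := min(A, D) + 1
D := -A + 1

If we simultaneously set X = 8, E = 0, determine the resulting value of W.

Setting X = 8, E = 0 by intervention discards those variables' equations.
W = 3X + 4  [with X=8]  = 28

28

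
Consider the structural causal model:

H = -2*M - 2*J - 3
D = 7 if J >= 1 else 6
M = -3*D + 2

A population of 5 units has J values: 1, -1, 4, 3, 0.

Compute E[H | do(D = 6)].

26.2

The intervention sets D=6 in all 5 units regardless of J. Recomputing H per unit gives 27, 31, 21, 23, 29; average 26.2.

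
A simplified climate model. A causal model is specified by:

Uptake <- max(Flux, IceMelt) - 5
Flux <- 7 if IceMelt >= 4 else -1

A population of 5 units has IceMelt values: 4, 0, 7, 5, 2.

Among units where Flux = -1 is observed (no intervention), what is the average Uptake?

Observing Flux=-1 restricts to units where Flux's equation naturally yields -1: IceMelt ∈ {0, 2}. In that subpopulation Uptake = -5, -3, mean -4.

-4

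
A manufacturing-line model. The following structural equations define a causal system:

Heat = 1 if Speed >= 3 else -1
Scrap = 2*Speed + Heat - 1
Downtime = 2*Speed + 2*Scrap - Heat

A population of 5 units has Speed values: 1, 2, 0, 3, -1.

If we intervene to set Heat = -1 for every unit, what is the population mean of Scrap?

Every unit gets Heat=-1 under the intervention. Scrap values become 0, 2, -2, 4, -4; E[Scrap|do(Heat=-1)] = 0.

0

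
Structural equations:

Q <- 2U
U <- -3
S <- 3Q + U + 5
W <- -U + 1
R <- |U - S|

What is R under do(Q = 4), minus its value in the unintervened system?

do(Q=4) replaces the equation Q <- 2U with the constant Q = 4.
S = 3Q + U + 5  [with Q=4, U=-3]  = 14
R = |U - S|  [with U=-3, S=14]  = 17
Without intervention: Q = 2U  [with U=-3]  = -6; S = 3Q + U + 5  [with Q=-6, U=-3]  = -16; R = |U - S|  [with U=-3, S=-16]  = 13.
Change = 17 − 13 = 4.

4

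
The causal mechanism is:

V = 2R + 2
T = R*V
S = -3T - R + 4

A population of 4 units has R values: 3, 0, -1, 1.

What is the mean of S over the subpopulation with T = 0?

Observing T=0 restricts to units where T's equation naturally yields 0: R ∈ {0, -1}. In that subpopulation S = 4, 5, mean 4.5.

4.5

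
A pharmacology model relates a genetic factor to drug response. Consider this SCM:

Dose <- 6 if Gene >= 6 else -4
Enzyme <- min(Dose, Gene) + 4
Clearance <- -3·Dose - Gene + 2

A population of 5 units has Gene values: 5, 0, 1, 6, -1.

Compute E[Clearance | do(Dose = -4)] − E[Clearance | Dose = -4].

Under do(Dose=-4), Dose's equation is replaced by Dose=-4 for every unit. Per-unit Clearance: 9, 14, 13, 8, 15. Mean = 11.8.
Conditioning on Dose=-4 selects the 4 unit(s) with Gene ∈ {5, 0, 1, -1}. Their Clearance values: 9, 14, 13, 15. Mean = 12.75.
Difference = 11.8 − 12.75 = -0.95.

-0.95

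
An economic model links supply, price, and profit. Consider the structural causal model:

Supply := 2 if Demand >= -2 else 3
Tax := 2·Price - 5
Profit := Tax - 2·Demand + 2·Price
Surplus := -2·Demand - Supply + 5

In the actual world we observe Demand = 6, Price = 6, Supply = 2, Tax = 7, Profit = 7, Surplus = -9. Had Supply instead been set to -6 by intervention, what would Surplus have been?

The intervention breaks the incoming arrows to Supply: Supply := 2 if Demand >= -2 else 3 no longer applies, and Supply = -6.
Surplus = -2·Demand - Supply + 5  [with Demand=6, Supply=-6]  = -1

-1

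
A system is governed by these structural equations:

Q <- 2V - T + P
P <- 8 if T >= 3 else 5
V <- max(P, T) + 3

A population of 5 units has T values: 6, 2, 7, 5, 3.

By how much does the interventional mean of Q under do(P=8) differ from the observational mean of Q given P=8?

0.65

Under do(P=8), P's equation is replaced by P=8 for every unit. Per-unit Q: 24, 28, 23, 25, 27. Mean = 25.4.
Conditioning on P=8 selects the 4 unit(s) with T ∈ {6, 7, 5, 3}. Their Q values: 24, 23, 25, 27. Mean = 24.75.
Difference = 25.4 − 24.75 = 0.65.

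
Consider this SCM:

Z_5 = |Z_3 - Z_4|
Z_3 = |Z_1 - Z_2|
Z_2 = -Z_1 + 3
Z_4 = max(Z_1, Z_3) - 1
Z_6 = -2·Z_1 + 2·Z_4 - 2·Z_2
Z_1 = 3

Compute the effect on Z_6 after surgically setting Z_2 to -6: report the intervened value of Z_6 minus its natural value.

24

Under do(Z_2=-6), the mechanism Z_2 = -Z_1 + 3 is discarded; Z_2 is fixed at -6.
Z_3 = |Z_1 - Z_2|  [with Z_1=3, Z_2=-6]  = 9
Z_4 = max(Z_1, Z_3) - 1  [with Z_1=3, Z_3=9]  = 8
Z_6 = -2·Z_1 + 2·Z_4 - 2·Z_2  [with Z_1=3, Z_4=8, Z_2=-6]  = 22
Without intervention: Z_2 = -Z_1 + 3  [with Z_1=3]  = 0; Z_3 = |Z_1 - Z_2|  [with Z_1=3, Z_2=0]  = 3; Z_4 = max(Z_1, Z_3) - 1  [with Z_1=3, Z_3=3]  = 2; Z_6 = -2·Z_1 + 2·Z_4 - 2·Z_2  [with Z_1=3, Z_4=2, Z_2=0]  = -2.
Change = 22 − (-2) = 24.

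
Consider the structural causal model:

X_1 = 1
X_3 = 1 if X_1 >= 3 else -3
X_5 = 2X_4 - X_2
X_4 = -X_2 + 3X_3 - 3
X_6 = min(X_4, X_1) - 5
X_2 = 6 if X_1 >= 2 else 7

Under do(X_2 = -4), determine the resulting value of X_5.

-12

do(X_2=-4) replaces the equation X_2 = 6 if X_1 >= 2 else 7 with the constant X_2 = -4.
X_3 = 1 if X_1 >= 3 else -3  [with X_1=1]  = -3
X_4 = -X_2 + 3X_3 - 3  [with X_2=-4, X_3=-3]  = -8
X_5 = 2X_4 - X_2  [with X_4=-8, X_2=-4]  = -12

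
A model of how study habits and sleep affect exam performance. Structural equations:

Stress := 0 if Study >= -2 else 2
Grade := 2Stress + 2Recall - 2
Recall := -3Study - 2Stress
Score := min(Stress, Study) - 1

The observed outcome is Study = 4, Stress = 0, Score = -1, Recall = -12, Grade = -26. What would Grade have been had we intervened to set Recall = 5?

Intervening sets Recall = 5 and removes its equation (Recall := -3Study - 2Stress).
Stress = 0 if Study >= -2 else 2  [with Study=4]  = 0
Grade = 2Stress + 2Recall - 2  [with Stress=0, Recall=5]  = 8

8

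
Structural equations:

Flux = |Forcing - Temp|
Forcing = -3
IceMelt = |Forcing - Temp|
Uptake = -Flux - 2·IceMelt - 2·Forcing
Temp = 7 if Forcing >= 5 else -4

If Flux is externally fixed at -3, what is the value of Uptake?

Intervening sets Flux = -3 and removes its equation (Flux = |Forcing - Temp|).
Temp = 7 if Forcing >= 5 else -4  [with Forcing=-3]  = -4
IceMelt = |Forcing - Temp|  [with Forcing=-3, Temp=-4]  = 1
Uptake = -Flux - 2·IceMelt - 2·Forcing  [with Flux=-3, IceMelt=1, Forcing=-3]  = 7

7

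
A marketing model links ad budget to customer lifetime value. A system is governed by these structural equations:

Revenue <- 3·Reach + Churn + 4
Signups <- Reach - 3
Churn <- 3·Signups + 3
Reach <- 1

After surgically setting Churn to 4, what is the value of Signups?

Under do(Churn=4), the mechanism Churn <- 3·Signups + 3 is discarded; Churn is fixed at 4.
Since Signups is not a descendant of the intervened variable, it is unaffected.
Signups = Reach - 3  [with Reach=1]  = -2

-2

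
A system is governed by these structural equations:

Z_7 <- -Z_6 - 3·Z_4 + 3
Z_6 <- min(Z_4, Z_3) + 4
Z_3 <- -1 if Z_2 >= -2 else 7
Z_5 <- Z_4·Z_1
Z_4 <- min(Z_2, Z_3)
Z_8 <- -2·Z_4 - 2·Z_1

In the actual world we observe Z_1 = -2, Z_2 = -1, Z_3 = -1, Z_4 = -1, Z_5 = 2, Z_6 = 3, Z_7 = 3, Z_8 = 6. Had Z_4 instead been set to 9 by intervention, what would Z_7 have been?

-27

The intervention breaks the incoming arrows to Z_4: Z_4 <- min(Z_2, Z_3) no longer applies, and Z_4 = 9.
Z_3 = -1 if Z_2 >= -2 else 7  [with Z_2=-1]  = -1
Z_6 = min(Z_4, Z_3) + 4  [with Z_4=9, Z_3=-1]  = 3
Z_7 = -Z_6 - 3·Z_4 + 3  [with Z_6=3, Z_4=9]  = -27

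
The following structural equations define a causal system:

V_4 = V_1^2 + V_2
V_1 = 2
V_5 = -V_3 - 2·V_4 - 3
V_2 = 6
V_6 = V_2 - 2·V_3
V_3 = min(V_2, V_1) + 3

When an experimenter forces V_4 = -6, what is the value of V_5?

4

Intervening sets V_4 = -6 and removes its equation (V_4 = V_1^2 + V_2).
V_3 = min(V_2, V_1) + 3  [with V_2=6, V_1=2]  = 5
V_5 = -V_3 - 2·V_4 - 3  [with V_3=5, V_4=-6]  = 4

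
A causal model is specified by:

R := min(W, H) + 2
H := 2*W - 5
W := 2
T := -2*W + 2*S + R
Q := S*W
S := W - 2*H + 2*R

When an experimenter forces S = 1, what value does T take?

Under do(S=1), the mechanism S := W - 2*H + 2*R is discarded; S is fixed at 1.
H = 2*W - 5  [with W=2]  = -1
R = min(W, H) + 2  [with W=2, H=-1]  = 1
T = -2*W + 2*S + R  [with W=2, S=1, R=1]  = -1

-1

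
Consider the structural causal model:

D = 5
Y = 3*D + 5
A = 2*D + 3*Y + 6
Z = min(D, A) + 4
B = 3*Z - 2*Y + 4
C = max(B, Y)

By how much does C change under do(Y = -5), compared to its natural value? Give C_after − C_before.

9

Under do(Y=-5), the mechanism Y = 3*D + 5 is discarded; Y is fixed at -5.
A = 2*D + 3*Y + 6  [with D=5, Y=-5]  = 1
Z = min(D, A) + 4  [with D=5, A=1]  = 5
B = 3*Z - 2*Y + 4  [with Z=5, Y=-5]  = 29
C = max(B, Y)  [with B=29, Y=-5]  = 29
Without intervention: Y = 3*D + 5  [with D=5]  = 20; A = 2*D + 3*Y + 6  [with D=5, Y=20]  = 76; Z = min(D, A) + 4  [with D=5, A=76]  = 9; B = 3*Z - 2*Y + 4  [with Z=9, Y=20]  = -9; C = max(B, Y)  [with B=-9, Y=20]  = 20.
Change = 29 − 20 = 9.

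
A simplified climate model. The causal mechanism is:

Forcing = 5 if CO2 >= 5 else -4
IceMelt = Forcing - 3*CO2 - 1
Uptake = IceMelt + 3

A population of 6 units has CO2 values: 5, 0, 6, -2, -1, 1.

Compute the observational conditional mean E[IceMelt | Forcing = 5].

Observing Forcing=5 restricts to units where Forcing's equation naturally yields 5: CO2 ∈ {5, 6}. In that subpopulation IceMelt = -11, -14, mean -12.5.

-12.5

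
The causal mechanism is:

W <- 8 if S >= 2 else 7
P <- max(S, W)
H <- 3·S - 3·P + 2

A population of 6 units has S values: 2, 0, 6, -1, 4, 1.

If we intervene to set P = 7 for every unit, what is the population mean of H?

The intervention sets P=7 in all 6 units regardless of S. Recomputing H per unit gives -13, -19, -1, -22, -7, -16; average -13.

-13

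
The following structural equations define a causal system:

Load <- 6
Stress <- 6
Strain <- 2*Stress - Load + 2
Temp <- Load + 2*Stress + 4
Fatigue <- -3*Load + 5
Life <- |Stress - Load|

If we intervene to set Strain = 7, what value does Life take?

0

The intervention breaks the incoming arrows to Strain: Strain <- 2*Stress - Load + 2 no longer applies, and Strain = 7.
No directed path runs from Strain to Life, so Life keeps its natural value.
Life = |Stress - Load|  [with Stress=6, Load=6]  = 0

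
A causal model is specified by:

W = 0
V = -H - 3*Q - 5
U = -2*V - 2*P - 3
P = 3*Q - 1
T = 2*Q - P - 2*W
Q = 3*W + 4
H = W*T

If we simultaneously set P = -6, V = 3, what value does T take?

Setting P = -6, V = 3 by intervention discards those variables' equations.
Q = 3*W + 4  [with W=0]  = 4
T = 2*Q - P - 2*W  [with Q=4, P=-6, W=0]  = 14

14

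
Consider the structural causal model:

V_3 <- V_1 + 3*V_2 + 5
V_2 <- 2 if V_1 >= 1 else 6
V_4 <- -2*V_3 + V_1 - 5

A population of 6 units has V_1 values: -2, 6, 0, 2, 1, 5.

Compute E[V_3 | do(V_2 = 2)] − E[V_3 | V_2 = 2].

-1.5

Under do(V_2=2), V_2's equation is replaced by V_2=2 for every unit. Per-unit V_3: 9, 17, 11, 13, 12, 16. Mean = 13.
E[V_3|V_2=2] averages over only the 4 units with V_2=2 (V_1 = 6, 2, 1, 5): V_3 = 17, 13, 12, 16, mean 14.5.
Difference = 13 − 14.5 = -1.5.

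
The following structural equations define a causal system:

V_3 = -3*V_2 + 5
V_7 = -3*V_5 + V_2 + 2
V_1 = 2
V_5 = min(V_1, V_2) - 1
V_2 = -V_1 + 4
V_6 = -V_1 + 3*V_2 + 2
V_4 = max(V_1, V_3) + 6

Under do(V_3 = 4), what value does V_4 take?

The intervention breaks the incoming arrows to V_3: V_3 = -3*V_2 + 5 no longer applies, and V_3 = 4.
V_4 = max(V_1, V_3) + 6  [with V_1=2, V_3=4]  = 10

10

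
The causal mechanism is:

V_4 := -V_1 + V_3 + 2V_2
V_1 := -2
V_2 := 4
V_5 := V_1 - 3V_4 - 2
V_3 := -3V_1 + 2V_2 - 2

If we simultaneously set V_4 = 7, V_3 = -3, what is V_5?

The joint intervention fixes V_4 = 7, V_3 = -3, removing each variable's own equation.
V_5 = V_1 - 3V_4 - 2  [with V_1=-2, V_4=7]  = -25

-25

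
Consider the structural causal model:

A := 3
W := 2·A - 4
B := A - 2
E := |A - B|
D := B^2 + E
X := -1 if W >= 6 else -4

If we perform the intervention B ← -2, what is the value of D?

9

do(B=-2) replaces the equation B := A - 2 with the constant B = -2.
E = |A - B|  [with A=3, B=-2]  = 5
D = B^2 + E  [with B=-2, E=5]  = 9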